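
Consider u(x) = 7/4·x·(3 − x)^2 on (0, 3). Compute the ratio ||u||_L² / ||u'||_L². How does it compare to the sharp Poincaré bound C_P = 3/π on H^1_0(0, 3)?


||u||_L² / ||u'||_L² = 3*sqrt(14)/14 < C_P = 3/π.

u(x) = 7/4·x·(3 − x)^2, so u'(x) = 21*(x - 3)*(x - 1)/4.
u(x) = 7/4·x·(3 − x)^2 vanishes at x = 0 and x = 3, so u ∈ H^1_0(0, 3). Differentiate via the product rule and integrate the resulting polynomials term by term.
  ∫_0^3 u² dx = ∫_0^3 (49*x^6/16 - 147*x^5/4 + 1323*x^4/8 - 1323*x^3/4 + 3969*x^2/16) dx. Term by term:
    ∫_0^3 49*x^6/16 dx = 15309/16;  ∫_0^3 -147*x^5/4 dx = -35721/8;  ∫_0^3 1323*x^4/8 dx = 321489/40;
    ∫_0^3 -1323*x^3/4 dx = -107163/16;  ∫_0^3 3969*x^2/16 dx = 35721/16.
  Sum: 15309/16 − 35721/8 + 321489/40 − 107163/16 + 35721/16 = 5103/80.
  ∫_0^3 (u')² dx = ∫_0^3 (441*x^4/16 - 441*x^3/2 + 4851*x^2/8 - 1323*x/2 + 3969/16) dx. Term by term:
    ∫_0^3 441*x^4/16 dx = 107163/80;  ∫_0^3 -441*x^3/2 dx = -35721/8;  ∫_0^3 4851*x^2/8 dx = 43659/8;
    ∫_0^3 -1323*x/2 dx = -11907/4;  ∫_0^3 3969/16 dx = 11907/16.
  Sum: 107163/80 − 35721/8 + 43659/8 − 11907/4 + 11907/16 = 3969/40.
∫_0^3 u² dx = 5103/80, so ||u||_L² = 27*sqrt(35)/20.
∫_0^3 (u')² dx = 3969/40, so ||u'||_L² = 63*sqrt(10)/20.
Ratio ||u||_L² / ||u'||_L² = 3*sqrt(14)/14.
Sharp Poincaré constant on H^1_0(0, 3) is C_P = L/π = 3/π, achieved by sin(π/3·x).
A polynomial bump cannot attain the sharp Poincaré constant (only the first sine eigenfunction does), so the ratio is strictly less than C_P, consistent with ||u||_L² ≤ C_P ||u'||_L².


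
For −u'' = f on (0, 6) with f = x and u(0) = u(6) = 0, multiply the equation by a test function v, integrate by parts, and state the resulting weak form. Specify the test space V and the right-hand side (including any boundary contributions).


V = H^1_0(0, 6) (so v(0) = v(6) = 0); weak form: ∫_0^6 u'v' dx = ∫_0^6 (x) v dx for all v ∈ V.

Multiply both sides by a test function v and integrate from 0 to 6:
  ∫_0^6 −u''(x) v(x) dx = ∫_0^6 f(x) v(x) dx.
Integrate the LHS by parts once:
  ∫_0^6 −u'' v dx = −[u'(x) v(x)]_0^6 + ∫_0^6 u'(x) v'(x) dx.
Thus ∫_0^6 u'(x) v'(x) dx = ∫_0^6 f(x) v(x) dx + [u'(x) v(x)]_0^6.
Choose V so that boundary terms are either known or forced to vanish.
u is Dirichlet: u(0) = u(6) = 0. Let V = H^1_0(0, 6); then v(0) = v(6) = 0, and [u' v]_0^6 = 0.
Weak formulation: find u (satisfying any essential BC) such that ∫_0^6 u'(x) v'(x) dx = ∫_0^6 f v dx for all v ∈ V.
Substituting f(x) = x, the right-hand side is ∫_0^6 (x) v dx.


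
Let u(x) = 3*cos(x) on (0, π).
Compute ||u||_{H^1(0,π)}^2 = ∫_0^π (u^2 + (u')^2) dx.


||u||_{H^1(0,π)}^2 = 9*π

u'(x) = -3*sin(x).
Expand u² and (u')² and integrate term by term on (0, π), using: for integers n ≥ 1, ∫_0^π sin²(nx) dx = ∫_0^π cos²(nx) dx = π/2; for n ≠ n', ∫_0^π sin(nx)sin(n'x) dx = ∫_0^π cos(nx)cos(n'x) dx = 0; and by product-to-sum, ∫_0^π sin(nx)cos(n'x) dx = ½∫_0^π [sin((n+n')x) + sin((n−n')x)] dx, which is 0 when n+n' is even and 2n/(n²−n'²) when n+n' is odd (it need not vanish on (0, π)).
  u² squared terms: (3)²·∫cos(x)² dx = 9·π/2 = 9*π/2.
  So ∫_0^π u² dx = 9*π/2.
  (u')² squared terms: (-3)²·∫sin(x)² dx = 9·π/2 = 9*π/2.
  So ∫_0^π (u')² dx = 9*π/2.
||u||_{H^1}^2 = (9*π/2) + (9*π/2) = 9*π.


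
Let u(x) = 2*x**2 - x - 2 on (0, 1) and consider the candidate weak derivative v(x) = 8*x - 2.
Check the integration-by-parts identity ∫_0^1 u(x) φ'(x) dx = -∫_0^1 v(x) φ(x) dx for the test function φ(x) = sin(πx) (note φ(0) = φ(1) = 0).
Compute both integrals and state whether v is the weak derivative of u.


LHS = -2/π, RHS = -4/π. No, v is not the weak derivative of u.

u(x) = 2*x**2 - x - 2, classical derivative u'(x) = 4*x - 1.
φ(x) = sin(πx), so φ'(x) = π*cos(π*x).
Note φ(0) = φ(1) = 0, so the boundary term u·φ vanishes.
LHS = ∫_0^1 u(x) φ'(x) dx = ∫_0^1 (2*π*x^2*cos(π*x) - π*x*cos(π*x) - 2*π*cos(π*x)) dx. Term by term:
  ∫_0^1 -2*π*cos(π*x) dx = 0;  ∫_0^1 -π*x*cos(π*x) dx = 2/π;  ∫_0^1 2*π*x^2*cos(π*x) dx = -4/π.
Sum: 0 + 2/π − 4/π = -2/π.
So LHS = -2/π.
∫_0^1 v(x) φ(x) dx = ∫_0^1 (8*x*sin(π*x) - 2*sin(π*x)) dx. Term by term:
  ∫_0^1 -2*sin(π*x) dx = -4/π;  ∫_0^1 8*x*sin(π*x) dx = 8/π.
Sum: -4/π + 8/π = 4/π.
So RHS = -∫_0^1 v(x) φ(x) dx = -4/π.
LHS − RHS = 2/π ≠ 0, so the identity fails.
(For a valid weak derivative the identity must hold for EVERY test function, in particular this one. The failure shows v is NOT the weak derivative of u.)
Correct weak derivative would be u'(x) = 4*x - 1.


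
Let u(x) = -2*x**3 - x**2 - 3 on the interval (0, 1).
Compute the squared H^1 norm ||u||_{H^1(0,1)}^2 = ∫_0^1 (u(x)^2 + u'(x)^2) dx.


||u||_{H^1}^2 = 1049/35

The H^1 norm (squared) on an interval (0, L) is
  ||u||_{H^1}^2 = ∫_0^L u(x)^2 dx + ∫_0^L u'(x)^2 dx.
Compute u'(x) = -6*x**2 - 2*x.
Then u(x)^2 = 4*x**6 + 4*x**5 + x**4 + 12*x**3 + 6*x**2 + 9 and u'(x)^2 = 36*x**4 + 24*x**3 + 4*x**2.
Integrate each monomial from 0 to 1 using ∫_0^1 c·x^n dx = c·1^(n+1)/(n+1):
  ∫_0^1 u(x)^2 dx = ∫_0^1 (4*x^6 + 4*x^5 + x^4 + 12*x^3 + 6*x^2 + 9) dx. Term by term:
    ∫_0^1 4*x^6 dx = 4/7;  ∫_0^1 4*x^5 dx = 2/3;  ∫_0^1 x^4 dx = 1/5;
    ∫_0^1 12*x^3 dx = 3;  ∫_0^1 6*x^2 dx = 2;  ∫_0^1 9 dx = 9.
  Sum: 4/7 + 2/3 + 1/5 + 3 + 2 + 9 = 1621/105.
  ∫_0^1 u'(x)^2 dx = ∫_0^1 (36*x^4 + 24*x^3 + 4*x^2) dx. Term by term:
    ∫_0^1 36*x^4 dx = 36/5;  ∫_0^1 24*x^3 dx = 6;  ∫_0^1 4*x^2 dx = 4/3.
  Sum: 36/5 + 6 + 4/3 = 218/15.
Adding: ||u||_{H^1}^2 = 1621/105 + 218/15 = 1049/35.


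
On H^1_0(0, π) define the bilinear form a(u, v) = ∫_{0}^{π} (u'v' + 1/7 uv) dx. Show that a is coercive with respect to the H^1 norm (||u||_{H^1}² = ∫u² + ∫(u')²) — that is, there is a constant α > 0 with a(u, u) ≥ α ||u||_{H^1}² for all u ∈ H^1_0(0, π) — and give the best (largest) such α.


α = 4/7

Coercivity of a(·,·) on H^1_0(0, π) means a(u, u) ≥ α ||u||_{H^1}² for every u ∈ H^1_0.
The interval has length L = π, and Poincaré/coercivity depend only on L. Here a(u, u) = ∫(u')² + (1/7)·∫u².
Here 0 < c = 1/7 < 1. The condition a(u,u) ≥ α||u||_{H^1}² reads (1−α)∫(u')² ≥ (α−c)∫u². Any admissible α is ≤ 1 (rapidly oscillating u have ∫u²/∫(u')² → 0), and α = 1 would force 0 ≥ (1−c)∫u², impossible since c < 1; so 1−α > 0. By the sharp Poincaré inequality on H^1_0 of an interval of length L, ∫(u')² ≥ (π/L)²∫u² with equality for the first sine mode sin(π(x−x₀)/L) (x₀ the left endpoint), so the inequality holds for all u iff (1−α)(π/L)² ≥ α − c, i.e. α ≤ ((π/L)² + c)/((π/L)² + 1) = (1 + c(L/π)²)/(1 + (L/π)²). With (π/L)² = 1 and c = 1/7, the largest admissible constant is α = ((π/L)² + c)/((π/L)² + 1).
Simplifying, α = 4/7.


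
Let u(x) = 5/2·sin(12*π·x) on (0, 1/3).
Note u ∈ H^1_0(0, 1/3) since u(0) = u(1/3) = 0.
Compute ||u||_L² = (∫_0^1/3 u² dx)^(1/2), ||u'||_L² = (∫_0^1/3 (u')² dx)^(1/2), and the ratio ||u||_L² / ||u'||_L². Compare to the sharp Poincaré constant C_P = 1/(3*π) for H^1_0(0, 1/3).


||u||_L² / ||u'||_L² = 1/(12*π) < C_P = 1/(3*π).

u(x) = 5/2·sin(12*π·x), so u'(x) = 30*π*cos(12*π*x).
Writing u(x) = A·sin(kπx/L) with A = 5/2 and k = 4, use ∫_0^L sin²(kπx/L) dx = L/2 and ∫_0^L cos²(kπx/L) dx = L/2.
u² = 25/4·sin²(12*π·x) and (u')² = 900*π^2·cos²(12*π·x), and each of sin², cos² integrates to L/2 = 1/6 over (0, 1/3).
∫_0^1/3 u² dx = 25/24, so ||u||_L² = 5*sqrt(6)/12.
∫_0^1/3 (u')² dx = 150*π^2, so ||u'||_L² = 5*sqrt(6)*π.
Ratio ||u||_L² / ||u'||_L² = 1/(12*π).
Sharp Poincaré constant on H^1_0(0, 1/3) is C_P = L/π = 1/(3*π), achieved by sin(3*π·x).
This is the k = 4 harmonic; the ratio L/(kπ) is strictly less than C_P = L/π, consistent with the sharp inequality ||u||_L² ≤ C_P ||u'||_L².


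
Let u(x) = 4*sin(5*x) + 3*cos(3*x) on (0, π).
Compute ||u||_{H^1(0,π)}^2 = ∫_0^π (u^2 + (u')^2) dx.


||u||_{H^1(0,π)}^2 = 253*π

u'(x) = -9*sin(3*x) + 20*cos(5*x).
Expand u² and (u')² and integrate term by term on (0, π), using: for integers n ≥ 1, ∫_0^π sin²(nx) dx = ∫_0^π cos²(nx) dx = π/2; for n ≠ n', ∫_0^π sin(nx)sin(n'x) dx = ∫_0^π cos(nx)cos(n'x) dx = 0; and by product-to-sum, ∫_0^π sin(nx)cos(n'x) dx = ½∫_0^π [sin((n+n')x) + sin((n−n')x)] dx, which is 0 when n+n' is even and 2n/(n²−n'²) when n+n' is odd (it need not vanish on (0, π)).
  u² squared terms: (3)²·∫cos(3x)² dx = 9·π/2 = 9*π/2;  (4)²·∫sin(5x)² dx = 16·π/2 = 8*π.
  u² cross terms: 2·(3)·(4)·∫cos(3x)·sin(5x) dx = 24·(0) = 0.
  So ∫_0^π u² dx = 9*π/2 + 8*π + 0 = 25*π/2.
  (u')² squared terms: (-9)²·∫sin(3x)² dx = 81·π/2 = 81*π/2;  (20)²·∫cos(5x)² dx = 400·π/2 = 200*π.
  (u')² cross terms: 2·(-9)·(20)·∫sin(3x)·cos(5x) dx = -360·(0) = 0.
  So ∫_0^π (u')² dx = 81*π/2 + 200*π + 0 = 481*π/2.
||u||_{H^1}^2 = (25*π/2) + (481*π/2) = 253*π.


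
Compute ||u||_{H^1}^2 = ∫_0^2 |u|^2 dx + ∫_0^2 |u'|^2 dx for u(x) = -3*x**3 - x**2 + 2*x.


||u||_{H^1}^2 = 15160/21

The H^1 norm (squared) on an interval (0, L) is
  ||u||_{H^1}^2 = ∫_0^L u(x)^2 dx + ∫_0^L u'(x)^2 dx.
Compute u'(x) = -9*x**2 - 2*x + 2.
Then u(x)^2 = 9*x**6 + 6*x**5 - 11*x**4 - 4*x**3 + 4*x**2 and u'(x)^2 = 81*x**4 + 36*x**3 - 32*x**2 - 8*x + 4.
Integrate each monomial from 0 to 2 using ∫_0^2 c·x^n dx = c·2^(n+1)/(n+1):
  ∫_0^2 u(x)^2 dx = ∫_0^2 (9*x^6 + 6*x^5 - 11*x^4 - 4*x^3 + 4*x^2) dx. Term by term:
    ∫_0^2 9*x^6 dx = 1152/7;  ∫_0^2 6*x^5 dx = 64;  ∫_0^2 -11*x^4 dx = -352/5;
    ∫_0^2 -4*x^3 dx = -16;  ∫_0^2 4*x^2 dx = 32/3.
  Sum: 1152/7 + 64 − 352/5 − 16 + 32/3 = 16048/105.
  ∫_0^2 u'(x)^2 dx = ∫_0^2 (81*x^4 + 36*x^3 - 32*x^2 - 8*x + 4) dx. Term by term:
    ∫_0^2 81*x^4 dx = 2592/5;  ∫_0^2 36*x^3 dx = 144;  ∫_0^2 -32*x^2 dx = -256/3;
    ∫_0^2 -8*x dx = -16;  ∫_0^2 4 dx = 8.
  Sum: 2592/5 + 144 − 256/3 − 16 + 8 = 8536/15.
Adding: ||u||_{H^1}^2 = 16048/105 + 8536/15 = 15160/21.


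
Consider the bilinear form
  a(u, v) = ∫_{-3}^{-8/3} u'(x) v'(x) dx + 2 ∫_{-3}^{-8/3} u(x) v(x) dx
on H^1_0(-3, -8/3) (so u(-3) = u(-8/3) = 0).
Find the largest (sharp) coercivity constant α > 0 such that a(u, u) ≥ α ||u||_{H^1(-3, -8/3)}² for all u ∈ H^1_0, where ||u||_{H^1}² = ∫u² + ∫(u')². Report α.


α = 1

Coercivity of a(·,·) on H^1_0(-3, -8/3) means a(u, u) ≥ α ||u||_{H^1}² for every u ∈ H^1_0.
The interval has length L = 1/3, and Poincaré/coercivity depend only on L. Here a(u, u) = ∫(u')² + (2)·∫u².
Here c = 2 ≥ 1, so a(u,u) = ∫(u')² + c∫u² ≥ ∫(u')² + ∫u² = ||u||_{H^1}², i.e. α = 1 works. No larger α is possible: a(u,u) ≥ α||u||_{H^1}² means (1−α)∫(u')² ≥ (α−c)∫u², and for the modes u_n = sin(nπ(x−x₀)/L) (x₀ the left endpoint) one has ∫u_n²/∫(u_n')² = (L/(nπ))² → 0, so a(u_n,u_n)/||u_n||_{H^1}² → 1. Hence the optimal constant is α = 1.
Therefore α = 1.


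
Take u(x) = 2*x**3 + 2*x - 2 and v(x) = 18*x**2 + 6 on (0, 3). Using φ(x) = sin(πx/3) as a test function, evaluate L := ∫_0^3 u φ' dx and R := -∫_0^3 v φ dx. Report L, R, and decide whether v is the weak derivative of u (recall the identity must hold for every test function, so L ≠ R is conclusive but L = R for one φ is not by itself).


LHS = -174/π + 648/π^3, RHS = -522/π + 1944/π^3. No, v is not the weak derivative of u.

u(x) = 2*x**3 + 2*x - 2, classical derivative u'(x) = 6*x**2 + 2.
φ(x) = sin(πx/3), so φ'(x) = π*cos(π*x/3)/3.
Note φ(0) = φ(3) = 0, so the boundary term u·φ vanishes.
LHS = ∫_0^3 u(x) φ'(x) dx = ∫_0^3 (2*π*x^3*cos(π*x/3)/3 + 2*π*x*cos(π*x/3)/3 - 2*π*cos(π*x/3)/3) dx. Term by term:
  ∫_0^3 -2*π*cos(π*x/3)/3 dx = 0;  ∫_0^3 2*π*x*cos(π*x/3)/3 dx = -12/π;  ∫_0^3 2*π*x^3*cos(π*x/3)/3 dx = -162/π + 648/π^3.
Sum: 0 − 12/π + -162/π + 648/π^3 = -174/π + 648/π^3.
So LHS = -174/π + 648/π^3.
∫_0^3 v(x) φ(x) dx = ∫_0^3 (18*x^2*sin(π*x/3) + 6*sin(π*x/3)) dx. Term by term:
  ∫_0^3 6*sin(π*x/3) dx = 36/π;  ∫_0^3 18*x^2*sin(π*x/3) dx = -1944/π^3 + 486/π.
Sum: 36/π + -1944/π^3 + 486/π = -1944/π^3 + 522/π.
So RHS = -∫_0^3 v(x) φ(x) dx = -522/π + 1944/π^3.
LHS − RHS = -1296/π^3 + 348/π ≠ 0, so the identity fails.
(For a valid weak derivative the identity must hold for EVERY test function, in particular this one. The failure shows v is NOT the weak derivative of u.)
Correct weak derivative would be u'(x) = 6*x**2 + 2.


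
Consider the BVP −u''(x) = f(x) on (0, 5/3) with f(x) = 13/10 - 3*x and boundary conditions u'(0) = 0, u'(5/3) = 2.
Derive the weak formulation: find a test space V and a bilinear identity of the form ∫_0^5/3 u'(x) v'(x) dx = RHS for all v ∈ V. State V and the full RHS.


V = H^1(0, 5/3) (v unrestricted at boundary; u is determined up to an additive constant); weak form: ∫_0^5/3 u'v' dx = ∫_0^5/3 (13/10 - 3*x) v dx + 2·v(5/3) for all v ∈ V.

Multiply both sides by a test function v and integrate from 0 to 5/3:
  ∫_0^5/3 −u''(x) v(x) dx = ∫_0^5/3 f(x) v(x) dx.
Integrate the LHS by parts once:
  ∫_0^5/3 −u'' v dx = −[u'(x) v(x)]_0^5/3 + ∫_0^5/3 u'(x) v'(x) dx.
Thus ∫_0^5/3 u'(x) v'(x) dx = ∫_0^5/3 f(x) v(x) dx + [u'(x) v(x)]_0^5/3.
Choose V so that boundary terms are either known or forced to vanish.
u has inhomogeneous Neumann u'(0) = 0, u'(5/3) = 2. [u' v]_0^5/3 = (2)·v(5/3) − (0)·v(0) = 2·v(5/3). Take V = H^1(0, 5/3); boundary term becomes part of RHS.
Weak formulation: find u (satisfying any essential BC) such that ∫_0^5/3 u'(x) v'(x) dx = ∫_0^5/3 f v dx + 2·v(5/3) for all v ∈ V (Neumann data are natural BCs: they enter the RHS as boundary terms).
Substituting f(x) = 13/10 - 3*x, the right-hand side is ∫_0^5/3 (13/10 - 3*x) v dx + 2·v(5/3).
Compatibility check (pure Neumann): taking v ≡ 1 ∈ V gives 0 = ∫_0^5/3 f dx + (2) − (0), i.e. ∫_0^5/3 f dx must equal u'(0) − u'(5/3) = -2. Indeed ∫_0^5/3 (13/10 - 3*x) dx = -2, so the data are compatible. The solution is then unique only up to an additive constant (fix it e.g. by requiring ∫_0^5/3 u dx = 0).


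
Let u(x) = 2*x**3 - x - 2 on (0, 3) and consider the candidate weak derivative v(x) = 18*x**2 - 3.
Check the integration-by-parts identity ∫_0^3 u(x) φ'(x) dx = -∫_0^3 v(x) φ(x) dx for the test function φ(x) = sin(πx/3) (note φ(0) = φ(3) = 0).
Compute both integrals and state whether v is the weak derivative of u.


LHS = -156/π + 648/π^3, RHS = -468/π + 1944/π^3. No, v is not the weak derivative of u.

u(x) = 2*x**3 - x - 2, classical derivative u'(x) = 6*x**2 - 1.
φ(x) = sin(πx/3), so φ'(x) = π*cos(π*x/3)/3.
Note φ(0) = φ(3) = 0, so the boundary term u·φ vanishes.
LHS = ∫_0^3 u(x) φ'(x) dx = ∫_0^3 (2*π*x^3*cos(π*x/3)/3 - π*x*cos(π*x/3)/3 - 2*π*cos(π*x/3)/3) dx. Term by term:
  ∫_0^3 -2*π*cos(π*x/3)/3 dx = 0;  ∫_0^3 -π*x*cos(π*x/3)/3 dx = 6/π;  ∫_0^3 2*π*x^3*cos(π*x/3)/3 dx = -162/π + 648/π^3.
Sum: 0 + 6/π + -162/π + 648/π^3 = -156/π + 648/π^3.
So LHS = -156/π + 648/π^3.
∫_0^3 v(x) φ(x) dx = ∫_0^3 (18*x^2*sin(π*x/3) - 3*sin(π*x/3)) dx. Term by term:
  ∫_0^3 -3*sin(π*x/3) dx = -18/π;  ∫_0^3 18*x^2*sin(π*x/3) dx = -1944/π^3 + 486/π.
Sum: -18/π + -1944/π^3 + 486/π = -1944/π^3 + 468/π.
So RHS = -∫_0^3 v(x) φ(x) dx = -468/π + 1944/π^3.
LHS − RHS = -1296/π^3 + 312/π ≠ 0, so the identity fails.
(For a valid weak derivative the identity must hold for EVERY test function, in particular this one. The failure shows v is NOT the weak derivative of u.)
Correct weak derivative would be u'(x) = 6*x**2 - 1.


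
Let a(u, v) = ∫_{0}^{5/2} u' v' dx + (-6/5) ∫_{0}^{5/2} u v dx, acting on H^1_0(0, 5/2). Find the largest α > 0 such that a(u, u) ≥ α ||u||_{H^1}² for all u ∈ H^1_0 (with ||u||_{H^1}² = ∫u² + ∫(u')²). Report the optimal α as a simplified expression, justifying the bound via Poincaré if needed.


α = 2*(-15 + 2*π^2)/(25 + 4*π^2)

Coercivity of a(·,·) on H^1_0(0, 5/2) means a(u, u) ≥ α ||u||_{H^1}² for every u ∈ H^1_0.
The interval has length L = 5/2, and Poincaré/coercivity depend only on L. Here a(u, u) = ∫(u')² + (-6/5)·∫u².
Here c = -6/5 < 0 with |c| < (π/L)² = 4*π^2/25, so coercivity still holds. The condition a(u,u) ≥ α||u||_{H^1}² reads (1−α)∫(u')² ≥ (α−c)∫u². Any admissible α is ≤ 1 (rapidly oscillating u have ∫u²/∫(u')² → 0), and α = 1 would force 0 ≥ (1−c)∫u², impossible since c < 1; so 1−α > 0. By the sharp Poincaré inequality on H^1_0 of an interval of length L, ∫(u')² ≥ (π/L)²∫u² with equality for the first sine mode sin(π(x−x₀)/L) (x₀ the left endpoint), so the inequality holds for all u iff (1−α)(π/L)² ≥ α − c, i.e. α ≤ ((π/L)² + c)/((π/L)² + 1) = (1 + c(L/π)²)/(1 + (L/π)²). (Direct route, valid since c ≤ 0: Poincaré gives c∫u² ≥ c(L/π)²∫(u')², so a(u,u) ≥ (1 + c(L/π)²)∫(u')², while ||u||_{H^1}² ≤ (1 + (L/π)²)∫(u')²; dividing yields the same α.) With (π/L)² = 4*π^2/25 and c = -6/5, the largest admissible constant is α = ((π/L)² + c)/((π/L)² + 1).
Simplifying, α = 2*(-15 + 2*π^2)/(25 + 4*π^2).


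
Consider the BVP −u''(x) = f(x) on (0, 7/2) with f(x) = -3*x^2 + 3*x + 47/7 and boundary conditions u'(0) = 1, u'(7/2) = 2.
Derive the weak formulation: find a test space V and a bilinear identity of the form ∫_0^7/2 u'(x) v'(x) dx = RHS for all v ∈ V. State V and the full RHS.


V = H^1(0, 7/2) (v unrestricted at boundary; u is determined up to an additive constant); weak form: ∫_0^7/2 u'v' dx = ∫_0^7/2 (-3*x^2 + 3*x + 47/7) v dx + 2·v(7/2) − v(0) for all v ∈ V.

Multiply both sides by a test function v and integrate from 0 to 7/2:
  ∫_0^7/2 −u''(x) v(x) dx = ∫_0^7/2 f(x) v(x) dx.
Integrate the LHS by parts once:
  ∫_0^7/2 −u'' v dx = −[u'(x) v(x)]_0^7/2 + ∫_0^7/2 u'(x) v'(x) dx.
Thus ∫_0^7/2 u'(x) v'(x) dx = ∫_0^7/2 f(x) v(x) dx + [u'(x) v(x)]_0^7/2.
Choose V so that boundary terms are either known or forced to vanish.
u has inhomogeneous Neumann u'(0) = 1, u'(7/2) = 2. [u' v]_0^7/2 = (2)·v(7/2) − (1)·v(0) = 2·v(7/2) − v(0). Take V = H^1(0, 7/2); boundary term becomes part of RHS.
Weak formulation: find u (satisfying any essential BC) such that ∫_0^7/2 u'(x) v'(x) dx = ∫_0^7/2 f v dx + 2·v(7/2) − v(0) for all v ∈ V (Neumann data are natural BCs: they enter the RHS as boundary terms).
Substituting f(x) = -3*x^2 + 3*x + 47/7, the right-hand side is ∫_0^7/2 (-3*x^2 + 3*x + 47/7) v dx + 2·v(7/2) − v(0).
Compatibility check (pure Neumann): taking v ≡ 1 ∈ V gives 0 = ∫_0^7/2 f dx + (2) − (1), i.e. ∫_0^7/2 f dx must equal u'(0) − u'(7/2) = -1. Indeed ∫_0^7/2 (-3*x^2 + 3*x + 47/7) dx = -1, so the data are compatible. The solution is then unique only up to an additive constant (fix it e.g. by requiring ∫_0^7/2 u dx = 0).


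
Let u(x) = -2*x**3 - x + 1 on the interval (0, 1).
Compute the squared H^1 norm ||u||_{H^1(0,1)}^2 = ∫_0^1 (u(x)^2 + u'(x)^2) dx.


||u||_{H^1}^2 = 271/21

The H^1 norm (squared) on an interval (0, L) is
  ||u||_{H^1}^2 = ∫_0^L u(x)^2 dx + ∫_0^L u'(x)^2 dx.
Compute u'(x) = -6*x**2 - 1.
Then u(x)^2 = 4*x**6 + 4*x**4 - 4*x**3 + x**2 - 2*x + 1 and u'(x)^2 = 36*x**4 + 12*x**2 + 1.
Integrate each monomial from 0 to 1 using ∫_0^1 c·x^n dx = c·1^(n+1)/(n+1):
  ∫_0^1 u(x)^2 dx = ∫_0^1 (4*x^6 + 4*x^4 - 4*x^3 + x^2 - 2*x + 1) dx. Term by term:
    ∫_0^1 4*x^6 dx = 4/7;  ∫_0^1 4*x^4 dx = 4/5;  ∫_0^1 -4*x^3 dx = -1;
    ∫_0^1 x^2 dx = 1/3;  ∫_0^1 -2*x dx = -1;  ∫_0^1 1 dx = 1.
  Sum: 4/7 + 4/5 − 1 + 1/3 − 1 + 1 = 74/105.
  ∫_0^1 u'(x)^2 dx = ∫_0^1 (36*x^4 + 12*x^2 + 1) dx. Term by term:
    ∫_0^1 36*x^4 dx = 36/5;  ∫_0^1 12*x^2 dx = 4;  ∫_0^1 1 dx = 1.
  Sum: 36/5 + 4 + 1 = 61/5.
Adding: ||u||_{H^1}^2 = 74/105 + 61/5 = 271/21.


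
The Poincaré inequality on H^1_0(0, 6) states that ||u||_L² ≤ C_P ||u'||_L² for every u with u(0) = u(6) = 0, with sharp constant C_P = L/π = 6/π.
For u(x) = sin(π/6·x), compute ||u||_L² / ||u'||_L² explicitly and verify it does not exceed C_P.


||u||_L² / ||u'||_L² = 6/π = C_P.

u(x) = sin(π/6·x), so u'(x) = π*cos(π*x/6)/6.
Writing u(x) = A·sin(kπx/L) with A = 1 and k = 1, use ∫_0^L sin²(kπx/L) dx = L/2 and ∫_0^L cos²(kπx/L) dx = L/2.
u² = 1·sin²(π/6·x) and (u')² = π^2/36·cos²(π/6·x), and each of sin², cos² integrates to L/2 = 3 over (0, 6).
∫_0^6 u² dx = 3, so ||u||_L² = sqrt(3).
∫_0^6 (u')² dx = π^2/12, so ||u'||_L² = sqrt(3)*π/6.
Ratio ||u||_L² / ||u'||_L² = 6/π.
Sharp Poincaré constant on H^1_0(0, 6) is C_P = L/π = 6/π, achieved by sin(π/6·x).
This is the k = 1 eigenfunction (up to amplitude), so the ratio equals the sharp Poincaré constant exactly.


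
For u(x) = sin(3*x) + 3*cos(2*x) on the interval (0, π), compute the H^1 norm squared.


||u||_{H^1(0,π)}^2 = 36 + 55*π/2

u'(x) = -6*sin(2*x) + 3*cos(3*x).
Expand u² and (u')² and integrate term by term on (0, π), using: for integers n ≥ 1, ∫_0^π sin²(nx) dx = ∫_0^π cos²(nx) dx = π/2; for n ≠ n', ∫_0^π sin(nx)sin(n'x) dx = ∫_0^π cos(nx)cos(n'x) dx = 0; and by product-to-sum, ∫_0^π sin(nx)cos(n'x) dx = ½∫_0^π [sin((n+n')x) + sin((n−n')x)] dx, which is 0 when n+n' is even and 2n/(n²−n'²) when n+n' is odd (it need not vanish on (0, π)).
  u² squared terms: (3)²·∫cos(2x)² dx = 9·π/2 = 9*π/2;  (1)²·∫sin(3x)² dx = 1·π/2 = π/2.
  u² cross terms: 2·(3)·(1)·∫cos(2x)·sin(3x) dx = 6·(6/5) = 36/5.
  So ∫_0^π u² dx = 9*π/2 + π/2 + 36/5 = 36/5 + 5*π.
  (u')² squared terms: (-6)²·∫sin(2x)² dx = 36·π/2 = 18*π;  (3)²·∫cos(3x)² dx = 9·π/2 = 9*π/2.
  (u')² cross terms: 2·(-6)·(3)·∫sin(2x)·cos(3x) dx = -36·(-4/5) = 144/5.
  So ∫_0^π (u')² dx = 18*π + 9*π/2 + 144/5 = 144/5 + 45*π/2.
||u||_{H^1}^2 = (36/5 + 5*π) + (144/5 + 45*π/2) = 36 + 55*π/2.


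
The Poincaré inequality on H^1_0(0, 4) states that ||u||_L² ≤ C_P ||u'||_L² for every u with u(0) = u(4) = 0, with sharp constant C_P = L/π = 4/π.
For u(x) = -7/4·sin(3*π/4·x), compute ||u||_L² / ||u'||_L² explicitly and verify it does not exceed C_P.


||u||_L² / ||u'||_L² = 4/(3*π) < C_P = 4/π.

u(x) = -7/4·sin(3*π/4·x), so u'(x) = -21*π*cos(3*π*x/4)/16.
Writing u(x) = A·sin(kπx/L) with A = -7/4 and k = 3, use ∫_0^L sin²(kπx/L) dx = L/2 and ∫_0^L cos²(kπx/L) dx = L/2.
u² = 49/16·sin²(3*π/4·x) and (u')² = 441*π^2/256·cos²(3*π/4·x), and each of sin², cos² integrates to L/2 = 2 over (0, 4).
∫_0^4 u² dx = 49/8, so ||u||_L² = 7*sqrt(2)/4.
∫_0^4 (u')² dx = 441*π^2/128, so ||u'||_L² = 21*sqrt(2)*π/16.
Ratio ||u||_L² / ||u'||_L² = 4/(3*π).
Sharp Poincaré constant on H^1_0(0, 4) is C_P = L/π = 4/π, achieved by sin(π/4·x).
This is the k = 3 harmonic; the ratio L/(kπ) is strictly less than C_P = L/π, consistent with the sharp inequality ||u||_L² ≤ C_P ||u'||_L².


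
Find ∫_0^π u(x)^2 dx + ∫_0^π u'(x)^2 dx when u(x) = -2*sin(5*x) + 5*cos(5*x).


||u||_{H^1(0,π)}^2 = 377*π

u'(x) = -25*sin(5*x) - 10*cos(5*x).
Expand u² and (u')² and integrate term by term on (0, π), using: for integers n ≥ 1, ∫_0^π sin²(nx) dx = ∫_0^π cos²(nx) dx = π/2; for n ≠ n', ∫_0^π sin(nx)sin(n'x) dx = ∫_0^π cos(nx)cos(n'x) dx = 0; and by product-to-sum, ∫_0^π sin(nx)cos(n'x) dx = ½∫_0^π [sin((n+n')x) + sin((n−n')x)] dx, which is 0 when n+n' is even and 2n/(n²−n'²) when n+n' is odd (it need not vanish on (0, π)).
  u² squared terms: (-2)²·∫sin(5x)² dx = 4·π/2 = 2*π;  (5)²·∫cos(5x)² dx = 25·π/2 = 25*π/2.
  u² cross terms: 2·(-2)·(5)·∫sin(5x)·cos(5x) dx = -20·(0) = 0.
  So ∫_0^π u² dx = 2*π + 25*π/2 + 0 = 29*π/2.
  (u')² squared terms: (-25)²·∫sin(5x)² dx = 625·π/2 = 625*π/2;  (-10)²·∫cos(5x)² dx = 100·π/2 = 50*π.
  (u')² cross terms: 2·(-25)·(-10)·∫sin(5x)·cos(5x) dx = 500·(0) = 0.
  So ∫_0^π (u')² dx = 625*π/2 + 50*π + 0 = 725*π/2.
||u||_{H^1}^2 = (29*π/2) + (725*π/2) = 377*π.


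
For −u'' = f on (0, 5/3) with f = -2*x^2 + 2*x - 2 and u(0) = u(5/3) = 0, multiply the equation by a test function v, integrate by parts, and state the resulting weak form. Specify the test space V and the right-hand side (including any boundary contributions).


V = H^1_0(0, 5/3) (so v(0) = v(5/3) = 0); weak form: ∫_0^5/3 u'v' dx = ∫_0^5/3 (-2*x^2 + 2*x - 2) v dx for all v ∈ V.

Multiply both sides by a test function v and integrate from 0 to 5/3:
  ∫_0^5/3 −u''(x) v(x) dx = ∫_0^5/3 f(x) v(x) dx.
Integrate the LHS by parts once:
  ∫_0^5/3 −u'' v dx = −[u'(x) v(x)]_0^5/3 + ∫_0^5/3 u'(x) v'(x) dx.
Thus ∫_0^5/3 u'(x) v'(x) dx = ∫_0^5/3 f(x) v(x) dx + [u'(x) v(x)]_0^5/3.
Choose V so that boundary terms are either known or forced to vanish.
u is Dirichlet: u(0) = u(5/3) = 0. Let V = H^1_0(0, 5/3); then v(0) = v(5/3) = 0, and [u' v]_0^5/3 = 0.
Weak formulation: find u (satisfying any essential BC) such that ∫_0^5/3 u'(x) v'(x) dx = ∫_0^5/3 f v dx for all v ∈ V.
Substituting f(x) = -2*x^2 + 2*x - 2, the right-hand side is ∫_0^5/3 (-2*x^2 + 2*x - 2) v dx.


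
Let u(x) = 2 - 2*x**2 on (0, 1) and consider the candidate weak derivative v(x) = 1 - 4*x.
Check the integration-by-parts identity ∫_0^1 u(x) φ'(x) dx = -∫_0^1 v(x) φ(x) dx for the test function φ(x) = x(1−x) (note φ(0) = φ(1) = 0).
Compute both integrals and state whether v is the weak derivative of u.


LHS = 1/3, RHS = 1/6. No, v is not the weak derivative of u.

u(x) = 2 - 2*x**2, classical derivative u'(x) = -4*x.
φ(x) = x(1−x), so φ'(x) = 1 - 2*x.
Note φ(0) = φ(1) = 0, so the boundary term u·φ vanishes.
LHS = ∫_0^1 u(x) φ'(x) dx = ∫_0^1 (4*x^3 - 2*x^2 - 4*x + 2) dx. Term by term:
  ∫_0^1 4*x^3 dx = 1;  ∫_0^1 -2*x^2 dx = -2/3;  ∫_0^1 -4*x dx = -2;
  ∫_0^1 2 dx = 2.
Sum: 1 − 2/3 − 2 + 2 = 1/3.
So LHS = 1/3.
∫_0^1 v(x) φ(x) dx = ∫_0^1 (4*x^3 - 5*x^2 + x) dx. Term by term:
  ∫_0^1 4*x^3 dx = 1;  ∫_0^1 -5*x^2 dx = -5/3;  ∫_0^1 x dx = 1/2.
Sum: 1 − 5/3 + 1/2 = -1/6.
So RHS = -∫_0^1 v(x) φ(x) dx = 1/6.
LHS − RHS = 1/6 ≠ 0, so the identity fails.
(For a valid weak derivative the identity must hold for EVERY test function, in particular this one. The failure shows v is NOT the weak derivative of u.)
Correct weak derivative would be u'(x) = -4*x.


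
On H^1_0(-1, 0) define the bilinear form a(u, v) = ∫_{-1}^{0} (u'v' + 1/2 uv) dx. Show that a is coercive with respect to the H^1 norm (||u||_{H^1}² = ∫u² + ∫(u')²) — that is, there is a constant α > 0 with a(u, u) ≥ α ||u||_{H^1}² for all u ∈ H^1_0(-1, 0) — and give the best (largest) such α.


α = (1/2 + π^2)/(1 + π^2)

Coercivity of a(·,·) on H^1_0(-1, 0) means a(u, u) ≥ α ||u||_{H^1}² for every u ∈ H^1_0.
The interval has length L = 1, and Poincaré/coercivity depend only on L. Here a(u, u) = ∫(u')² + (1/2)·∫u².
Here 0 < c = 1/2 < 1. The condition a(u,u) ≥ α||u||_{H^1}² reads (1−α)∫(u')² ≥ (α−c)∫u². Any admissible α is ≤ 1 (rapidly oscillating u have ∫u²/∫(u')² → 0), and α = 1 would force 0 ≥ (1−c)∫u², impossible since c < 1; so 1−α > 0. By the sharp Poincaré inequality on H^1_0 of an interval of length L, ∫(u')² ≥ (π/L)²∫u² with equality for the first sine mode sin(π(x−x₀)/L) (x₀ the left endpoint), so the inequality holds for all u iff (1−α)(π/L)² ≥ α − c, i.e. α ≤ ((π/L)² + c)/((π/L)² + 1) = (1 + c(L/π)²)/(1 + (L/π)²). With (π/L)² = π^2 and c = 1/2, the largest admissible constant is α = ((π/L)² + c)/((π/L)² + 1).
Simplifying, α = (1/2 + π^2)/(1 + π^2).


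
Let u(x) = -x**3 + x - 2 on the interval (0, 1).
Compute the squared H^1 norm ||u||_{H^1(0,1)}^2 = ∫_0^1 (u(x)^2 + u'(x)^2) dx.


||u||_{H^1}^2 = 407/105

The H^1 norm (squared) on an interval (0, L) is
  ||u||_{H^1}^2 = ∫_0^L u(x)^2 dx + ∫_0^L u'(x)^2 dx.
Compute u'(x) = 1 - 3*x**2.
Then u(x)^2 = x**6 - 2*x**4 + 4*x**3 + x**2 - 4*x + 4 and u'(x)^2 = 9*x**4 - 6*x**2 + 1.
Integrate each monomial from 0 to 1 using ∫_0^1 c·x^n dx = c·1^(n+1)/(n+1):
  ∫_0^1 u(x)^2 dx = ∫_0^1 (x^6 - 2*x^4 + 4*x^3 + x^2 - 4*x + 4) dx. Term by term:
    ∫_0^1 x^6 dx = 1/7;  ∫_0^1 -2*x^4 dx = -2/5;  ∫_0^1 4*x^3 dx = 1;
    ∫_0^1 x^2 dx = 1/3;  ∫_0^1 -4*x dx = -2;  ∫_0^1 4 dx = 4.
  Sum: 1/7 − 2/5 + 1 + 1/3 − 2 + 4 = 323/105.
  ∫_0^1 u'(x)^2 dx = ∫_0^1 (9*x^4 - 6*x^2 + 1) dx. Term by term:
    ∫_0^1 9*x^4 dx = 9/5;  ∫_0^1 -6*x^2 dx = -2;  ∫_0^1 1 dx = 1.
  Sum: 9/5 − 2 + 1 = 4/5.
Adding: ||u||_{H^1}^2 = 323/105 + 4/5 = 407/105.


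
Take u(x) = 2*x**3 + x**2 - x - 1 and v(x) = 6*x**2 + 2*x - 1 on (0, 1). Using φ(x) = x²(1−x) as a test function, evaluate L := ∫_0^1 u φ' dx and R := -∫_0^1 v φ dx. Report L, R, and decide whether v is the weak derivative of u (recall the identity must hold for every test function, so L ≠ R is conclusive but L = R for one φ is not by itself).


LHS = -13/60, RHS = -13/60. Yes, v = u' weakly.

u(x) = 2*x**3 + x**2 - x - 1, classical derivative u'(x) = 6*x**2 + 2*x - 1.
φ(x) = x²(1−x), so φ'(x) = x*(2 - 3*x).
Note φ(0) = φ(1) = 0, so the boundary term u·φ vanishes.
LHS = ∫_0^1 u(x) φ'(x) dx = ∫_0^1 (-6*x^5 + x^4 + 5*x^3 + x^2 - 2*x) dx. Term by term:
  ∫_0^1 -6*x^5 dx = -1;  ∫_0^1 x^4 dx = 1/5;  ∫_0^1 5*x^3 dx = 5/4;
  ∫_0^1 x^2 dx = 1/3;  ∫_0^1 -2*x dx = -1.
Sum: -1 + 1/5 + 5/4 + 1/3 − 1 = -13/60.
So LHS = -13/60.
∫_0^1 v(x) φ(x) dx = ∫_0^1 (-6*x^5 + 4*x^4 + 3*x^3 - x^2) dx. Term by term:
  ∫_0^1 -6*x^5 dx = -1;  ∫_0^1 4*x^4 dx = 4/5;  ∫_0^1 3*x^3 dx = 3/4;
  ∫_0^1 -x^2 dx = -1/3.
Sum: -1 + 4/5 + 3/4 − 1/3 = 13/60.
So RHS = -∫_0^1 v(x) φ(x) dx = -13/60.
LHS = RHS, so the identity holds for this test φ.
Moreover u is smooth here and v(x) = u'(x) = 6*x**2 + 2*x - 1 pointwise, so the identity holds for every test function. Hence v is the weak derivative of u.


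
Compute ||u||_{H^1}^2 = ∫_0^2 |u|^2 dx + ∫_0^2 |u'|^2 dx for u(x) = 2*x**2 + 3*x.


||u||_{H^1}^2 = 3094/15

The H^1 norm (squared) on an interval (0, L) is
  ||u||_{H^1}^2 = ∫_0^L u(x)^2 dx + ∫_0^L u'(x)^2 dx.
Compute u'(x) = 4*x + 3.
Then u(x)^2 = 4*x**4 + 12*x**3 + 9*x**2 and u'(x)^2 = 16*x**2 + 24*x + 9.
Integrate each monomial from 0 to 2 using ∫_0^2 c·x^n dx = c·2^(n+1)/(n+1):
  ∫_0^2 u(x)^2 dx = ∫_0^2 (4*x^4 + 12*x^3 + 9*x^2) dx. Term by term:
    ∫_0^2 4*x^4 dx = 128/5;  ∫_0^2 12*x^3 dx = 48;  ∫_0^2 9*x^2 dx = 24.
  Sum: 128/5 + 48 + 24 = 488/5.
  ∫_0^2 u'(x)^2 dx = ∫_0^2 (16*x^2 + 24*x + 9) dx. Term by term:
    ∫_0^2 16*x^2 dx = 128/3;  ∫_0^2 24*x dx = 48;  ∫_0^2 9 dx = 18.
  Sum: 128/3 + 48 + 18 = 326/3.
Adding: ||u||_{H^1}^2 = 488/5 + 326/3 = 3094/15.


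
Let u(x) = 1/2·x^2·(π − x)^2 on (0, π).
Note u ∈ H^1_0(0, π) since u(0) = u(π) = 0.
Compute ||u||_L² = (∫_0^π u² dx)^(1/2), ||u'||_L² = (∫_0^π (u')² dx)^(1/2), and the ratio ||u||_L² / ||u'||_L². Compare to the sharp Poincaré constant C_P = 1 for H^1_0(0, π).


||u||_L² / ||u'||_L² = sqrt(3)*π/6 < C_P = 1.

u(x) = 1/2·x^2·(π − x)^2, so u'(x) = x*(x - π)*(2*x - π).
u(x) = 1/2·x^2·(π − x)^2 vanishes at x = 0 and x = π, so u ∈ H^1_0(0, π). Differentiate via the product rule and integrate the resulting polynomials term by term.
  ∫_0^π u² dx = ∫_0^π (x^8/4 - π*x^7 + 3*π^2*x^6/2 - π^3*x^5 + π^4*x^4/4) dx. Term by term:
    ∫_0^π x^8/4 dx = π^9/36;  ∫_0^π -π*x^7 dx = -π^9/8;  ∫_0^π 3*π^2*x^6/2 dx = 3*π^9/14;
    ∫_0^π -π^3*x^5 dx = -π^9/6;  ∫_0^π π^4*x^4/4 dx = π^9/20.
  Sum: π^9/36 − π^9/8 + 3*π^9/14 − π^9/6 + π^9/20 = π^9/2520.
  ∫_0^π (u')² dx = ∫_0^π (4*x^6 - 12*π*x^5 + 13*π^2*x^4 - 6*π^3*x^3 + π^4*x^2) dx. Term by term:
    ∫_0^π 4*x^6 dx = 4*π^7/7;  ∫_0^π -12*π*x^5 dx = -2*π^7;  ∫_0^π 13*π^2*x^4 dx = 13*π^7/5;
    ∫_0^π -6*π^3*x^3 dx = -3*π^7/2;  ∫_0^π π^4*x^2 dx = π^7/3.
  Sum: 4*π^7/7 − 2*π^7 + 13*π^7/5 − 3*π^7/2 + π^7/3 = π^7/210.
∫_0^π u² dx = π^9/2520, so ||u||_L² = sqrt(70)*π^(9/2)/420.
∫_0^π (u')² dx = π^7/210, so ||u'||_L² = sqrt(210)*π^(7/2)/210.
Ratio ||u||_L² / ||u'||_L² = sqrt(3)*π/6.
Sharp Poincaré constant on H^1_0(0, π) is C_P = L/π = 1, achieved by sin(x).
A polynomial bump cannot attain the sharp Poincaré constant (only the first sine eigenfunction does), so the ratio is strictly less than C_P, consistent with ||u||_L² ≤ C_P ||u'||_L².


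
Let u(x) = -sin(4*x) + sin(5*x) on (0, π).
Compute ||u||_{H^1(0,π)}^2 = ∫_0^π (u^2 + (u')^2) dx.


||u||_{H^1(0,π)}^2 = 43*π/2

u'(x) = -4*cos(4*x) + 5*cos(5*x).
Expand u² and (u')² and integrate term by term on (0, π), using: for integers n ≥ 1, ∫_0^π sin²(nx) dx = ∫_0^π cos²(nx) dx = π/2; for n ≠ n', ∫_0^π sin(nx)sin(n'x) dx = ∫_0^π cos(nx)cos(n'x) dx = 0; and by product-to-sum, ∫_0^π sin(nx)cos(n'x) dx = ½∫_0^π [sin((n+n')x) + sin((n−n')x)] dx, which is 0 when n+n' is even and 2n/(n²−n'²) when n+n' is odd (it need not vanish on (0, π)).
  u² squared terms: (-1)²·∫sin(4x)² dx = 1·π/2 = π/2;  (1)²·∫sin(5x)² dx = 1·π/2 = π/2.
  u² cross terms: 2·(-1)·(1)·∫sin(4x)·sin(5x) dx = -2·(0) = 0.
  So ∫_0^π u² dx = π/2 + π/2 + 0 = π.
  (u')² squared terms: (-4)²·∫cos(4x)² dx = 16·π/2 = 8*π;  (5)²·∫cos(5x)² dx = 25·π/2 = 25*π/2.
  (u')² cross terms: 2·(-4)·(5)·∫cos(4x)·cos(5x) dx = -40·(0) = 0.
  So ∫_0^π (u')² dx = 8*π + 25*π/2 + 0 = 41*π/2.
||u||_{H^1}^2 = (π) + (41*π/2) = 43*π/2.


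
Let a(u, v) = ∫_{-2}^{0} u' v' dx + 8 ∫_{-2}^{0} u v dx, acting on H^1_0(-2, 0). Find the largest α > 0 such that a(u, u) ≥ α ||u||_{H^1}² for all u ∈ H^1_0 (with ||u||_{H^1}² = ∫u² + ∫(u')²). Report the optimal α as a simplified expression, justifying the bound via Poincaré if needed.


α = 1

Coercivity of a(·,·) on H^1_0(-2, 0) means a(u, u) ≥ α ||u||_{H^1}² for every u ∈ H^1_0.
The interval has length L = 2, and Poincaré/coercivity depend only on L. Here a(u, u) = ∫(u')² + (8)·∫u².
Here c = 8 ≥ 1, so a(u,u) = ∫(u')² + c∫u² ≥ ∫(u')² + ∫u² = ||u||_{H^1}², i.e. α = 1 works. No larger α is possible: a(u,u) ≥ α||u||_{H^1}² means (1−α)∫(u')² ≥ (α−c)∫u², and for the modes u_n = sin(nπ(x−x₀)/L) (x₀ the left endpoint) one has ∫u_n²/∫(u_n')² = (L/(nπ))² → 0, so a(u_n,u_n)/||u_n||_{H^1}² → 1. Hence the optimal constant is α = 1.
Therefore α = 1.


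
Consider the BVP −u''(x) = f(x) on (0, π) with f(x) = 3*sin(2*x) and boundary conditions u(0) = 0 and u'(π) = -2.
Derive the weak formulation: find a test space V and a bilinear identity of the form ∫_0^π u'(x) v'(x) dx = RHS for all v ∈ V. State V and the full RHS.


V = {v ∈ H^1(0, π) : v(0) = 0} (test functions vanish at x = 0 where u is specified); weak form: ∫_0^π u'v' dx = ∫_0^π (3*sin(2*x)) v dx − 2·v(π) for all v ∈ V.

Multiply both sides by a test function v and integrate from 0 to π:
  ∫_0^π −u''(x) v(x) dx = ∫_0^π f(x) v(x) dx.
Integrate the LHS by parts once:
  ∫_0^π −u'' v dx = −[u'(x) v(x)]_0^π + ∫_0^π u'(x) v'(x) dx.
Thus ∫_0^π u'(x) v'(x) dx = ∫_0^π f(x) v(x) dx + [u'(x) v(x)]_0^π.
Choose V so that boundary terms are either known or forced to vanish.
Mixed BC: u(0) = 0 (Dirichlet) and u'(π) = -2 (Neumann). Define V = {v ∈ H^1(0, π) : v(0) = 0}. Then [u' v]_0^π = u'(π)·v(π) − u'(0)·0 = − 2·v(π).
Weak formulation: find u (satisfying any essential BC) such that ∫_0^π u'(x) v'(x) dx = ∫_0^π f v dx − 2·v(π) for all v ∈ V (Dirichlet at 0 absorbed into V; Neumann datum at x = π contributes the boundary term).
Substituting f(x) = 3*sin(2*x), the right-hand side is ∫_0^π (3*sin(2*x)) v dx − 2·v(π).


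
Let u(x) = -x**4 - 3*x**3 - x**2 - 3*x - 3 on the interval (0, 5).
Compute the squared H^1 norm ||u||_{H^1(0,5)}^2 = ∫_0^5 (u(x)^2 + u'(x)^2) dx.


||u||_{H^1}^2 = 282984305/252

The H^1 norm (squared) on an interval (0, L) is
  ||u||_{H^1}^2 = ∫_0^L u(x)^2 dx + ∫_0^L u'(x)^2 dx.
Compute u'(x) = -4*x**3 - 9*x**2 - 2*x - 3.
Then u(x)^2 = x**8 + 6*x**7 + 11*x**6 + 12*x**5 + 25*x**4 + 24*x**3 + 15*x**2 + 18*x + 9 and u'(x)^2 = 16*x**6 + 72*x**5 + 97*x**4 + 60*x**3 + 58*x**2 + 12*x + 9.
Integrate each monomial from 0 to 5 using ∫_0^5 c·x^n dx = c·5^(n+1)/(n+1):
  ∫_0^5 u(x)^2 dx = ∫_0^5 (x^8 + 6*x^7 + 11*x^6 + 12*x^5 + 25*x^4 + 24*x^3 + 15*x^2 + 18*x + 9) dx. Term by term:
    ∫_0^5 x^8 dx = 1953125/9;  ∫_0^5 6*x^7 dx = 1171875/4;  ∫_0^5 11*x^6 dx = 859375/7;
    ∫_0^5 12*x^5 dx = 31250;  ∫_0^5 25*x^4 dx = 15625;  ∫_0^5 24*x^3 dx = 3750;
    ∫_0^5 15*x^2 dx = 625;  ∫_0^5 18*x dx = 225;  ∫_0^5 9 dx = 45.
  Sum: 1953125/9 + 1171875/4 + 859375/7 + 31250 + 15625 + 3750 + 625 + 225 + 45 = 172436165/252.
  ∫_0^5 u'(x)^2 dx = ∫_0^5 (16*x^6 + 72*x^5 + 97*x^4 + 60*x^3 + 58*x^2 + 12*x + 9) dx. Term by term:
    ∫_0^5 16*x^6 dx = 1250000/7;  ∫_0^5 72*x^5 dx = 187500;  ∫_0^5 97*x^4 dx = 60625;
    ∫_0^5 60*x^3 dx = 9375;  ∫_0^5 58*x^2 dx = 7250/3;  ∫_0^5 12*x dx = 150;
    ∫_0^5 9 dx = 45.
  Sum: 1250000/7 + 187500 + 60625 + 9375 + 7250/3 + 150 + 45 = 9212345/21.
Adding: ||u||_{H^1}^2 = 172436165/252 + 9212345/21 = 282984305/252.


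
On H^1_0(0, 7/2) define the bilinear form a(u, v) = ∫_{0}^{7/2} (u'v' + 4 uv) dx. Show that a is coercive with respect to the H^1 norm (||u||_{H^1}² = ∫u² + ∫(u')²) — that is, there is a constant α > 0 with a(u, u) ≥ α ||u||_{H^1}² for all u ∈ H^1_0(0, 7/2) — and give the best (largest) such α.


α = 1

Coercivity of a(·,·) on H^1_0(0, 7/2) means a(u, u) ≥ α ||u||_{H^1}² for every u ∈ H^1_0.
The interval has length L = 7/2, and Poincaré/coercivity depend only on L. Here a(u, u) = ∫(u')² + (4)·∫u².
Here c = 4 ≥ 1, so a(u,u) = ∫(u')² + c∫u² ≥ ∫(u')² + ∫u² = ||u||_{H^1}², i.e. α = 1 works. No larger α is possible: a(u,u) ≥ α||u||_{H^1}² means (1−α)∫(u')² ≥ (α−c)∫u², and for the modes u_n = sin(nπ(x−x₀)/L) (x₀ the left endpoint) one has ∫u_n²/∫(u_n')² = (L/(nπ))² → 0, so a(u_n,u_n)/||u_n||_{H^1}² → 1. Hence the optimal constant is α = 1.
Therefore α = 1.


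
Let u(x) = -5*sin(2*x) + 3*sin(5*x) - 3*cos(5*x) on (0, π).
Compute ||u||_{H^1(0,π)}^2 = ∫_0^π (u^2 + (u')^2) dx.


||u||_{H^1(0,π)}^2 = -1040/7 + 593*π/2

u'(x) = 15*sin(5*x) - 10*cos(2*x) + 15*cos(5*x).
Expand u² and (u')² and integrate term by term on (0, π), using: for integers n ≥ 1, ∫_0^π sin²(nx) dx = ∫_0^π cos²(nx) dx = π/2; for n ≠ n', ∫_0^π sin(nx)sin(n'x) dx = ∫_0^π cos(nx)cos(n'x) dx = 0; and by product-to-sum, ∫_0^π sin(nx)cos(n'x) dx = ½∫_0^π [sin((n+n')x) + sin((n−n')x)] dx, which is 0 when n+n' is even and 2n/(n²−n'²) when n+n' is odd (it need not vanish on (0, π)).
  u² squared terms: (-5)²·∫sin(2x)² dx = 25·π/2 = 25*π/2;  (-3)²·∫cos(5x)² dx = 9·π/2 = 9*π/2;  (3)²·∫sin(5x)² dx = 9·π/2 = 9*π/2.
  u² cross terms: 2·(-5)·(-3)·∫sin(2x)·cos(5x) dx = 30·(-4/21) = -40/7;  2·(-5)·(3)·∫sin(2x)·sin(5x) dx = -30·(0) = 0;  2·(-3)·(3)·∫cos(5x)·sin(5x) dx = -18·(0) = 0.
  So ∫_0^π u² dx = 25*π/2 + 9*π/2 + 9*π/2 − 40/7 + 0 + 0 = -40/7 + 43*π/2.
  (u')² squared terms: (-10)²·∫cos(2x)² dx = 100·π/2 = 50*π;  (15)²·∫cos(5x)² dx = 225·π/2 = 225*π/2;  (15)²·∫sin(5x)² dx = 225·π/2 = 225*π/2.
  (u')² cross terms: 2·(-10)·(15)·∫cos(2x)·cos(5x) dx = -300·(0) = 0;  2·(-10)·(15)·∫cos(2x)·sin(5x) dx = -300·(10/21) = -1000/7;  2·(15)·(15)·∫cos(5x)·sin(5x) dx = 450·(0) = 0.
  So ∫_0^π (u')² dx = 50*π + 225*π/2 + 225*π/2 + 0 − 1000/7 + 0 = -1000/7 + 275*π.
||u||_{H^1}^2 = (-40/7 + 43*π/2) + (-1000/7 + 275*π) = -1040/7 + 593*π/2.


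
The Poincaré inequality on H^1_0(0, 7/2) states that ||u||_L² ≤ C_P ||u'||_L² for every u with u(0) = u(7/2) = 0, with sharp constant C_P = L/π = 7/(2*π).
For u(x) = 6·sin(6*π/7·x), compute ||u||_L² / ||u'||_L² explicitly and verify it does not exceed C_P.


||u||_L² / ||u'||_L² = 7/(6*π) < C_P = 7/(2*π).

u(x) = 6·sin(6*π/7·x), so u'(x) = 36*π*cos(6*π*x/7)/7.
Writing u(x) = A·sin(kπx/L) with A = 6 and k = 3, use ∫_0^L sin²(kπx/L) dx = L/2 and ∫_0^L cos²(kπx/L) dx = L/2.
u² = 36·sin²(6*π/7·x) and (u')² = 1296*π^2/49·cos²(6*π/7·x), and each of sin², cos² integrates to L/2 = 7/4 over (0, 7/2).
∫_0^7/2 u² dx = 63, so ||u||_L² = 3*sqrt(7).
∫_0^7/2 (u')² dx = 324*π^2/7, so ||u'||_L² = 18*sqrt(7)*π/7.
Ratio ||u||_L² / ||u'||_L² = 7/(6*π).
Sharp Poincaré constant on H^1_0(0, 7/2) is C_P = L/π = 7/(2*π), achieved by sin(2*π/7·x).
This is the k = 3 harmonic; the ratio L/(kπ) is strictly less than C_P = L/π, consistent with the sharp inequality ||u||_L² ≤ C_P ||u'||_L².
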